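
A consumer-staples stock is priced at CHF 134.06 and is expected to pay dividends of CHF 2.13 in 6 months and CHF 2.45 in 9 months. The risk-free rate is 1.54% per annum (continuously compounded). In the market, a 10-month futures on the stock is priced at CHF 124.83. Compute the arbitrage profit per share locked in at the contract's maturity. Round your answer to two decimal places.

PV(dividends) I = 2.13·e^(−0.0154·6/12) + 2.45·e^(−0.0154·9/12) = 4.5355
Fair futures F* = (S − I)·e^(rT) = (134.06 − 4.5355)·e^0.012833 = 129.5245 × 1.012916 = 131.1974
Market CHF 124.83 < fair 131.1974: forward underpriced → reverse cash-and-carry (short the stock, invest proceeds at r, pay the dividends, go long the forward).
Profit at T = |F_mkt − F*| = |124.83 − 131.1974| = CHF 6.37 per share

CHF 6.37 per share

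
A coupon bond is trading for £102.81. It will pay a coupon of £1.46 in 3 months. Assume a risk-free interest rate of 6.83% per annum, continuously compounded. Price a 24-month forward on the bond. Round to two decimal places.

PV(coupons) I = 1.46·e^(−0.0683·3/12)
I = 1.4353
F = (S − I)·e^(rT) = (102.81 − 1.4353) · e^(0.0683·24/12)
= 101.3747 · e^0.136600 = 101.3747 × 1.146370 = £116.21

£116.21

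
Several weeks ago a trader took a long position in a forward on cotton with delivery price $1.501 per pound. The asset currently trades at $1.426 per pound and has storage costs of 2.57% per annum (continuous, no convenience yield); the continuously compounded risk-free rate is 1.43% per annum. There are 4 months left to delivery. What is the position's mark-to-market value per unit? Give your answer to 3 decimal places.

-$0.056 per pound

Current fair forward for the remaining 4 months: F = S·e^((r + u)·T), (r + u) = 0.0143 + 0.0257 = 0.0400
F = 1.426 · e^(0.0400 × 4/12) = 1.426 × 1.013423 = 1.4451
Value of long forward = (F − K)·e^(−rT) = (1.4451 − 1.501) · e^(−0.0143·4/12)
= -0.0559 × 0.995245 = -0.056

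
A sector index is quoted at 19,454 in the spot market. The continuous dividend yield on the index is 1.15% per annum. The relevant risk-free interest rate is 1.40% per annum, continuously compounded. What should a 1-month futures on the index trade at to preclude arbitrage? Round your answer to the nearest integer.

F = S·e^((r − q)T) = 19454 · e^((0.0140 − 0.0115) × 1/12)
= 19454 · e^0.000208 = 19454 × 1.000208
F = 19,458

19,458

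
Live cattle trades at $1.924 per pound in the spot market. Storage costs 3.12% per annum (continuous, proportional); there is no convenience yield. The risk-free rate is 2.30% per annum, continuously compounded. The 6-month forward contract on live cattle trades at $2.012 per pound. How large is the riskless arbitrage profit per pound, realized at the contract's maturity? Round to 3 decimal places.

Fair forward: F* = S·e^(carry·T), with carry = (r + u) = 0.0230 + 0.0312 = 0.0542
F* = 1.924 · e^(0.0542 × 6/12) = 1.924 · e^0.027100 = 1.924 × 1.027471 = $1.9769
Market $2.012 > fair $1.9769: forward overpriced → cash-and-carry (buy spot, short the forward).
At maturity, profit = |F_mkt − F*| = |2.012 − 1.9769| = $0.035 per pound

$0.035 per pound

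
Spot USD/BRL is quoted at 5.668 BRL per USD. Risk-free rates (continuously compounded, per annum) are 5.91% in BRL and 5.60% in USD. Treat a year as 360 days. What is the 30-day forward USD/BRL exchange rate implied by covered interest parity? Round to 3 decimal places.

5.669

F = S·e^((r_BRL − r_USD)T) = 5.668 · e^((0.0591 − 0.0560) × 30/360)
= 5.668 · e^0.000258 = 5.668 × 1.000258
F = 5.669 BRL per USD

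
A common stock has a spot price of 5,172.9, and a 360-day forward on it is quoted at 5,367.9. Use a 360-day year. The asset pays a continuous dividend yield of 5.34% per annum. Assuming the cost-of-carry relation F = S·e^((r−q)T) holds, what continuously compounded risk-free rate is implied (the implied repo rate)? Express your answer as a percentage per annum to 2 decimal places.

From F = S·e^((r−q)T): (r − q) = ln(F/S)/T
ln(5367.9/5172.9) = ln(1.037696) = 0.037003
(r − q) = 0.037003 / (360/360) = 0.037003
r = ln(F/S)/T + q = 0.037003 + 0.0534 = 0.090403
r = 9.04%

9.04%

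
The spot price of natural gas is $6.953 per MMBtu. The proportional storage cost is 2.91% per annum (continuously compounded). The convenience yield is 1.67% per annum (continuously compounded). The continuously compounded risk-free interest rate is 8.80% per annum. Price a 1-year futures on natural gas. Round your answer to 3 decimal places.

Net carry = r + u − y = 0.0880 + 0.0291 − 0.0167 = 0.1004
F = S·e^((r+u−y)T) = 6.953 · e^(0.1004 × 1) = 6.953 · e^0.100400
= 6.953 × 1.105613 = $7.687 per MMBtu

$7.687 per MMBtu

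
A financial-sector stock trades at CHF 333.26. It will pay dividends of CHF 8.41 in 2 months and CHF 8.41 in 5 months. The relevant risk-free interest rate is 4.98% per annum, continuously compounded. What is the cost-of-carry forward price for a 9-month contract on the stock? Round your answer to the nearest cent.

CHF 328.73

PV(dividends) I = 8.41·e^(−0.0498·2/12) + 8.41·e^(−0.0498·5/12)
I = 8.3405 + 8.2373 = 16.5778
F = (S − I)·e^(rT) = (333.26 − 16.5778) · e^(0.0498·9/12)
= 316.6822 · e^0.037350 = 316.6822 × 1.038056 = CHF 328.73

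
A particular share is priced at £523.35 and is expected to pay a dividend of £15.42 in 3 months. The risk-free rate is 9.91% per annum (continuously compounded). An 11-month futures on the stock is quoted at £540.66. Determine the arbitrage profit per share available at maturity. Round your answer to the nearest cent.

£15.99 per share

PV(dividends) I = 15.42·e^(−0.0991·3/12) = 15.0427
Fair futures F* = (S − I)·e^(rT) = (523.35 − 15.0427)·e^0.090842 = 508.3073 × 1.095096 = 556.6453
Market £540.66 < fair 556.6453: forward underpriced → reverse cash-and-carry (short the stock, invest proceeds at r, pay the dividends, go long the forward).
Profit at T = |F_mkt − F*| = |540.66 − 556.6453| = £15.99 per share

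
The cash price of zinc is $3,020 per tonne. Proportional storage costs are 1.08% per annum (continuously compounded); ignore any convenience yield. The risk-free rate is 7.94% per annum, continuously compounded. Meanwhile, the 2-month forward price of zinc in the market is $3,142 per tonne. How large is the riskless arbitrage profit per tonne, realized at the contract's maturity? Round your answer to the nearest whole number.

$76 per tonne

Fair forward: F* = S·e^(carry·T), with carry = (r + u) = 0.0794 + 0.0108 = 0.0902
F* = 3020 · e^(0.0902 × 2/12) = 3020 · e^0.015033 = 3020 × 1.015147 = $3065.7439
Market $3142 > fair $3065.7439: forward overpriced → cash-and-carry (buy spot, short the forward).
At maturity, profit = |F_mkt − F*| = |3142 − 3065.7439| = $76 per tonne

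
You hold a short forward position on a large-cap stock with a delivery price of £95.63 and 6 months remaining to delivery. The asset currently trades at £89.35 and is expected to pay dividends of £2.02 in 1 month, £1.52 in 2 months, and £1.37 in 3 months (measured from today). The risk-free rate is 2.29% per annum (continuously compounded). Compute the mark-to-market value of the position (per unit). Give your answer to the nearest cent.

PV(remaining dividends) I = 2.02·e^(−0.0229·1/12) + 1.52·e^(−0.0229·2/12) + 1.37·e^(−0.0229·3/12) = 4.8925
Current forward F = (S − I)·e^(rT) = (89.35 − 4.8925)·e^(0.0229·6/12) = 84.4575 × 1.011516 = 85.4301
Value (long) = (F − K)·e^(−rT) = (85.4301 − 95.63) × 0.988615 = -10.0838
Short position value = −(long value) = £10.08

£10.08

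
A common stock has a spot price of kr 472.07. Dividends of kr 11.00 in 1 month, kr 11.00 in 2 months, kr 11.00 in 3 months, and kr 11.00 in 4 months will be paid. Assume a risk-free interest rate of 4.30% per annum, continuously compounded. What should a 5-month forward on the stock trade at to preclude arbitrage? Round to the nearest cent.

kr 436.21

PV(dividends) I = 11.00·e^(−0.0430·1/12) + 11.00·e^(−0.0430·2/12) + 11.00·e^(−0.0430·3/12) + 11.00·e^(−0.0430·4/12)
I = 10.9607 + 10.9214 + 10.8824 + 10.8435 = 43.6080
F = (S − I)·e^(rT) = (472.07 − 43.6080) · e^(0.0430·5/12)
= 428.4620 · e^0.017917 = 428.4620 × 1.018078 = kr 436.21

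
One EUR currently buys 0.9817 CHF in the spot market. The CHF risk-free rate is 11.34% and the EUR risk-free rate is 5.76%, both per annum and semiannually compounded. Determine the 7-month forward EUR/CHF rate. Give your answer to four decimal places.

By covered interest parity, F = S · (1+r_CHF/2)^(2T) / (1+r_EUR/2)^(2T)
= 0.9817 × 1.066458 / 1.033680 = 0.9817 × 1.031710
F = 1.0128 CHF per EUR

1.0128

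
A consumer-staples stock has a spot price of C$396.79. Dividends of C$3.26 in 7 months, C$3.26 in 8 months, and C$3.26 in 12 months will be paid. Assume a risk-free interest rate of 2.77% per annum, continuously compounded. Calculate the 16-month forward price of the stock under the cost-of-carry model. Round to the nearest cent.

PV(dividends) I = 3.26·e^(−0.0277·7/12) + 3.26·e^(−0.0277·8/12) + 3.26·e^(−0.0277·12/12)
I = 3.2077 + 3.2004 + 3.1709 = 9.5790
F = (S − I)·e^(rT) = (396.79 − 9.5790) · e^(0.0277·16/12)
= 387.2110 · e^0.036933 = 387.2110 × 1.037623 = C$401.78

C$401.78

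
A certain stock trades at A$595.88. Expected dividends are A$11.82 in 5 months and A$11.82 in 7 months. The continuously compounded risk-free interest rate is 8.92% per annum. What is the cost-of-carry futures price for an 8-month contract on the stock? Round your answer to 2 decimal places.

A$608.40

PV(dividends) I = 11.82·e^(−0.0892·5/12) + 11.82·e^(−0.0892·7/12)
I = 11.3888 + 11.2207 = 22.6095
F = (S − I)·e^(rT) = (595.88 − 22.6095) · e^(0.0892·8/12)
= 573.2705 · e^0.059467 = 573.2705 × 1.061271 = A$608.40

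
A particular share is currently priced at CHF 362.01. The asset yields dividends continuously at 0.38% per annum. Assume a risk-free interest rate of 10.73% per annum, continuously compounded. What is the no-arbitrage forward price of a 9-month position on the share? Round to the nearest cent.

CHF 391.23

F = S·e^((r − q)T) = 362.01 · e^((0.1073 − 0.0038) × 9/12)
= 362.01 · e^0.077625 = 362.01 × 1.080717
F = CHF 391.23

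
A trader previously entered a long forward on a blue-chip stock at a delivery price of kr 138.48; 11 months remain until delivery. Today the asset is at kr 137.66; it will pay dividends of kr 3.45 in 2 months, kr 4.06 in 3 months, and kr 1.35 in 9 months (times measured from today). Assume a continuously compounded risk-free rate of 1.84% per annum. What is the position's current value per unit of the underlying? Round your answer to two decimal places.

PV(remaining dividends) I = 3.45·e^(−0.0184·2/12) + 4.06·e^(−0.0184·3/12) + 1.35·e^(−0.0184·9/12) = 8.8123
Current forward F = (S − I)·e^(rT) = (137.66 − 8.8123)·e^(0.0184·11/12) = 128.8477 × 1.017010 = 131.0394
Value (long) = (F − K)·e^(−rT) = (131.0394 − 138.48) × 0.983275 = -7.3162
Value = -kr 7.32

-kr 7.32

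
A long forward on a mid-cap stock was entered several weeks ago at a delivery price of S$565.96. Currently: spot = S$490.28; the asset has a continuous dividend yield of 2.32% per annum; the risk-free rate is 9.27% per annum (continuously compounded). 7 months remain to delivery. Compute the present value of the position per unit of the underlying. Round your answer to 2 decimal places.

-S$52.48

Current fair forward for the remaining 7 months: F = S·e^((r − q)·T), (r − q) = 0.0927 − 0.0232 = 0.0695
F = 490.28 · e^(0.0695 × 7/12) = 490.28 × 1.041375 = 510.5653
Value of long forward = (F − K)·e^(−rT) = (510.5653 − 565.96) · e^(−0.0927·7/12)
= -55.3947 × 0.947361 = -52.48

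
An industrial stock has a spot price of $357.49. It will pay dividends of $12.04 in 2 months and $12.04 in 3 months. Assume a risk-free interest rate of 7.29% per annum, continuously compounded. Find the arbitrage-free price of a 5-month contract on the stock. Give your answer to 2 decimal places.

$344.07

PV(dividends) I = 12.04·e^(−0.0729·2/12) + 12.04·e^(−0.0729·3/12)
I = 11.8946 + 11.8226 = 23.7172
F = (S − I)·e^(rT) = (357.49 − 23.7172) · e^(0.0729·5/12)
= 333.7728 · e^0.030375 = 333.7728 × 1.030841 = $344.07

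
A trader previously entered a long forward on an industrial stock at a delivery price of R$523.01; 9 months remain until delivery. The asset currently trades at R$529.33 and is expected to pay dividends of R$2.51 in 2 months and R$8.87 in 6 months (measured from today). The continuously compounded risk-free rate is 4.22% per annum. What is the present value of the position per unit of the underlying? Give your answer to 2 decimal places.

PV(remaining dividends) I = 2.51·e^(−0.0422·2/12) + 8.87·e^(−0.0422·6/12) = 11.1772
Current forward F = (S − I)·e^(rT) = (529.33 − 11.1772)·e^(0.0422·9/12) = 518.1528 × 1.032156 = 534.8145
Value (long) = (F − K)·e^(−rT) = (534.8145 − 523.01) × 0.968846 = 11.4367
Value = R$11.44

R$11.44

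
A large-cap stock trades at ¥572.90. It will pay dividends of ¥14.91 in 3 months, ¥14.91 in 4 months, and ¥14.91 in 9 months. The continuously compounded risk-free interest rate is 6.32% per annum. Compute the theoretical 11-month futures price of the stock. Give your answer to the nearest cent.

PV(dividends) I = 14.91·e^(−0.0632·3/12) + 14.91·e^(−0.0632·4/12) + 14.91·e^(−0.0632·9/12)
I = 14.6763 + 14.5992 + 14.2198 = 43.4953
F = (S − I)·e^(rT) = (572.90 − 43.4953) · e^(0.0632·11/12)
= 529.4047 · e^0.057933 = 529.4047 × 1.059644 = ¥560.98

¥560.98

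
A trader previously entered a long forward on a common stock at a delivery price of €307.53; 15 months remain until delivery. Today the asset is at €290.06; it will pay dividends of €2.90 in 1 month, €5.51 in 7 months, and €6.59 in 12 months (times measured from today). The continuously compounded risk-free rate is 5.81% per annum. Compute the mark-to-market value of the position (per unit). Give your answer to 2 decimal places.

PV(remaining dividends) I = 2.90·e^(−0.0581·1/12) + 5.51·e^(−0.0581·7/12) + 6.59·e^(−0.0581·12/12) = 14.4304
Current forward F = (S − I)·e^(rT) = (290.06 − 14.4304)·e^(0.0581·15/12) = 275.6296 × 1.075327 = 296.3920
Value (long) = (F − K)·e^(−rT) = (296.3920 − 307.53) × 0.929949 = -10.3578
Value = -€10.36

-€10.36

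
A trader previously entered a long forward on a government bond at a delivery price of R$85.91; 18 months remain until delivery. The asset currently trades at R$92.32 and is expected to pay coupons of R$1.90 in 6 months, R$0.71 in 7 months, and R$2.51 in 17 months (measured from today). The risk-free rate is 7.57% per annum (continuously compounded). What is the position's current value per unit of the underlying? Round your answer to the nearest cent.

R$10.87

PV(remaining coupons) I = 1.90·e^(−0.0757·6/12) + 0.71·e^(−0.0757·7/12) + 2.51·e^(−0.0757·17/12) = 4.7635
Current forward F = (S − I)·e^(rT) = (92.32 − 4.7635)·e^(0.0757·18/12) = 87.5565 × 1.120248 = 98.0850
Value (long) = (F − K)·e^(−rT) = (98.0850 − 85.91) × 0.892660 = 10.8681
Value = R$10.87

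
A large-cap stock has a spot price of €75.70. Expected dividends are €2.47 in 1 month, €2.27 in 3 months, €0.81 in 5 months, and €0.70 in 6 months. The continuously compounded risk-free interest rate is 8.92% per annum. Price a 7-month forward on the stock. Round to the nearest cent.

€73.29

PV(dividends) I = 2.47·e^(−0.0892·1/12) + 2.27·e^(−0.0892·3/12) + 0.81·e^(−0.0892·5/12) + 0.70·e^(−0.0892·6/12)
I = 2.4517 + 2.2199 + 0.7804 + 0.6695 = 6.1215
F = (S − I)·e^(rT) = (75.70 − 6.1215) · e^(0.0892·7/12)
= 69.5785 · e^0.052033 = 69.5785 × 1.053411 = €73.29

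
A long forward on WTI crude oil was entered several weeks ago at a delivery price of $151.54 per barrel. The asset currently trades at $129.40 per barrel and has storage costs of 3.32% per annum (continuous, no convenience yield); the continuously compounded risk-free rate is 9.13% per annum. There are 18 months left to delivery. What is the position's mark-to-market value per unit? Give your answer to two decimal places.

$3.86 per barrel

Current fair forward for the remaining 18 months: F = S·e^((r + u)·T), (r + u) = 0.0913 + 0.0332 = 0.1245
F = 129.40 · e^(0.1245 × 18/12) = 129.40 × 1.205326 = 155.9692
Value of long forward = (F − K)·e^(−rT) = (155.9692 − 151.54) · e^(−0.0913·18/12)
= 4.4292 × 0.872014 = 3.86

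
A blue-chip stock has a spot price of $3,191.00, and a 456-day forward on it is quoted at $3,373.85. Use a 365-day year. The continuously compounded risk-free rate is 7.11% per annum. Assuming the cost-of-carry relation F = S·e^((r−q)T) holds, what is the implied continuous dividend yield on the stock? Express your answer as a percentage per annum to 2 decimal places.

2.65%

From F = S·e^((r−q)T): (r − q) = ln(F/S)/T
ln(3373.85/3191.00) = ln(1.057302) = 0.055720
(r − q) = 0.055720 / (456/365) = 0.044600
q = r − ln(F/S)/T = 0.0711 − 0.044600 = 0.026500
q = 2.65%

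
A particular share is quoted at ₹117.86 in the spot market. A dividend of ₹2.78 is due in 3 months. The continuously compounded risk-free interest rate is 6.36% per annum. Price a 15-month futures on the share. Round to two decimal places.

₹124.65

PV(dividends) I = 2.78·e^(−0.0636·3/12)
I = 2.7361
F = (S − I)·e^(rT) = (117.86 − 2.7361) · e^(0.0636·15/12)
= 115.1239 · e^0.079500 = 115.1239 × 1.082746 = ₹124.65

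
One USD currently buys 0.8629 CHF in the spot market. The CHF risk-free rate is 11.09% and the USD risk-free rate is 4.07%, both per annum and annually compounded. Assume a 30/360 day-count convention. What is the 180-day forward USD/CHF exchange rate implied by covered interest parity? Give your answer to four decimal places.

By covered interest parity, F = S · (1+r_CHF)^T / (1+r_USD)^T
= 0.8629 × 1.053992 / 1.020147 = 0.8629 × 1.033177
F = 0.8915 CHF per USD

0.8915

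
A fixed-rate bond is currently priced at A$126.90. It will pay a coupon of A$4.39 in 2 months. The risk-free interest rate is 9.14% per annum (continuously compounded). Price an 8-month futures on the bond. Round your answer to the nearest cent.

A$130.28

PV(coupons) I = 4.39·e^(−0.0914·2/12)
I = 4.3236
F = (S − I)·e^(rT) = (126.90 − 4.3236) · e^(0.0914·8/12)
= 122.5764 · e^0.060933 = 122.5764 × 1.062828 = A$130.28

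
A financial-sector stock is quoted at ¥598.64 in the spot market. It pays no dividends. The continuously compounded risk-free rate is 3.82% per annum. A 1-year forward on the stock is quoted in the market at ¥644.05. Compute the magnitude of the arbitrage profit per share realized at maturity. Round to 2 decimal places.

¥22.10 per share

Fair forward: F* = S·e^(carry·T), with carry = r = 0.0382
F* = 598.64 · e^(0.0382 × 12/12) = 598.64 · e^0.038200 = 598.64 × 1.038939 = ¥621.9504
Market ¥644.05 > fair ¥621.9504: forward overpriced → cash-and-carry (buy spot, short the forward).
At maturity, profit = |F_mkt − F*| = |644.05 − 621.9504| = ¥22.10 per share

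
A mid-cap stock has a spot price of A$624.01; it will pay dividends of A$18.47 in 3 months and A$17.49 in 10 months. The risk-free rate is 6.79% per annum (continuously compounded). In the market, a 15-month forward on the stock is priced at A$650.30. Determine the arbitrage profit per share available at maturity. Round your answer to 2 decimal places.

PV(dividends) I = 18.47·e^(−0.0679·3/12) + 17.49·e^(−0.0679·10/12) = 34.6870
Fair forward F* = (S − I)·e^(rT) = (624.01 − 34.6870)·e^0.084875 = 589.3230 × 1.088581 = 641.5258
Market A$650.30 > fair 641.5258: forward overpriced → cash-and-carry (borrow at r, buy the stock and collect the dividends, short the forward).
Profit at T = |F_mkt − F*| = |650.30 − 641.5258| = A$8.77 per share

A$8.77 per share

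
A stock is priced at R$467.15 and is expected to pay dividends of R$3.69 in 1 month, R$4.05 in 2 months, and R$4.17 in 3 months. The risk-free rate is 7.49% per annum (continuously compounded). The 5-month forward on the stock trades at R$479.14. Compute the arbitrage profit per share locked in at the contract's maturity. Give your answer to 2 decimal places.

R$9.31 per share

PV(dividends) I = 3.69·e^(−0.0749·1/12) + 4.05·e^(−0.0749·2/12) + 4.17·e^(−0.0749·3/12) = 11.7594
Fair forward F* = (S − I)·e^(rT) = (467.15 − 11.7594)·e^0.031208 = 455.3906 × 1.031700 = 469.8265
Market R$479.14 > fair 469.8265: forward overpriced → cash-and-carry (borrow at r, buy the stock and collect the dividends, short the forward).
Profit at T = |F_mkt − F*| = |479.14 − 469.8265| = R$9.31 per share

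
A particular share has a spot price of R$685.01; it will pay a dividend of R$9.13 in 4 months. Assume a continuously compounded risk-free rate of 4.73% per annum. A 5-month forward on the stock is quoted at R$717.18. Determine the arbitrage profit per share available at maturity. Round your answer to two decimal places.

PV(dividends) I = 9.13·e^(−0.0473·4/12) = 8.9872
Fair forward F* = (S − I)·e^(rT) = (685.01 − 8.9872)·e^0.019708 = 676.0228 × 1.019903 = 689.4777
Market R$717.18 > fair 689.4777: forward overpriced → cash-and-carry (borrow at r, buy the stock and collect the dividends, short the forward).
Profit at T = |F_mkt − F*| = |717.18 − 689.4777| = R$27.70 per share

R$27.70 per share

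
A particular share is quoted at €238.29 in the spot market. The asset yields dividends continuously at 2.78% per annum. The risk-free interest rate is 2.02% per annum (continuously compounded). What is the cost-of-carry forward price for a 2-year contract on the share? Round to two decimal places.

F = S·e^((r − q)T) = 238.29 · e^((0.0202 − 0.0278) × 2)
= 238.29 · e^-0.015200 = 238.29 × 0.984915
F = €234.70

€234.70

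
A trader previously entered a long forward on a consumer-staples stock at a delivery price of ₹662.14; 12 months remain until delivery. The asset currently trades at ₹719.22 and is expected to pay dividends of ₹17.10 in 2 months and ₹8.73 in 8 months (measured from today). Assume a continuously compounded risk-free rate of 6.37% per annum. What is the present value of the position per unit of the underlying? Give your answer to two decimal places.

₹72.66

PV(remaining dividends) I = 17.10·e^(−0.0637·2/12) + 8.73·e^(−0.0637·8/12) = 25.2864
Current forward F = (S − I)·e^(rT) = (719.22 − 25.2864)·e^(0.0637·12/12) = 693.9336 × 1.065773 = 739.5757
Value (long) = (F − K)·e^(−rT) = (739.5757 − 662.14) × 0.938286 = 72.6568
Value = ₹72.66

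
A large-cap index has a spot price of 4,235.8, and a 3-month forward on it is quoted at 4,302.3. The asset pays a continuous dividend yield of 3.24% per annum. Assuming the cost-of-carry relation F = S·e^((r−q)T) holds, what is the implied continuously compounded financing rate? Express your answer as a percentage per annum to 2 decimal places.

From F = S·e^((r−q)T): (r − q) = ln(F/S)/T
ln(4302.3/4235.8) = ln(1.015700) = 0.015578
(r − q) = 0.015578 / (3/12) = 0.062312
r = ln(F/S)/T + q = 0.062312 + 0.0324 = 0.094712
r = 9.47%

9.47%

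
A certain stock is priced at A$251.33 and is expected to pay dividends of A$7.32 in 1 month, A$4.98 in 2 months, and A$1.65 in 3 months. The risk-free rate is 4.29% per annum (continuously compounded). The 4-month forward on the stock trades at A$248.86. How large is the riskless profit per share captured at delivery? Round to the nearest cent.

PV(dividends) I = 7.32·e^(−0.0429·1/12) + 4.98·e^(−0.0429·2/12) + 1.65·e^(−0.0429·3/12) = 13.8708
Fair forward F* = (S − I)·e^(rT) = (251.33 − 13.8708)·e^0.014300 = 237.4592 × 1.014403 = 240.8793
Market A$248.86 > fair 240.8793: forward overpriced → cash-and-carry (borrow at r, buy the stock and collect the dividends, short the forward).
Profit at T = |F_mkt − F*| = |248.86 − 240.8793| = A$7.98 per share

A$7.98 per share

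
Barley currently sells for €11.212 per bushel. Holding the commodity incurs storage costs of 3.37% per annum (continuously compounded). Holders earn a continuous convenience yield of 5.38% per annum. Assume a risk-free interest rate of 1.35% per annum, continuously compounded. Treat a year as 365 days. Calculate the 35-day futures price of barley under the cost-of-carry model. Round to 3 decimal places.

Net carry = r + u − y = 0.0135 + 0.0337 − 0.0538 = -0.0066
F = S·e^((r+u−y)T) = 11.212 · e^(-0.0066 × 35/365) = 11.212 · e^-0.000633
= 11.212 × 0.999367 = €11.205 per bushel

€11.205 per bushel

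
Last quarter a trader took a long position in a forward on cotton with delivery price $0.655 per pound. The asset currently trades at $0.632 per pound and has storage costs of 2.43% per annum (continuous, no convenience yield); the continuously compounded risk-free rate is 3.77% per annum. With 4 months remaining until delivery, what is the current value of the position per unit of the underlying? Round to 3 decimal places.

-$0.010 per pound

Current fair forward for the remaining 4 months: F = S·e^((r + u)·T), (r + u) = 0.0377 + 0.0243 = 0.0620
F = 0.632 · e^(0.0620 × 4/12) = 0.632 × 1.020882 = 0.6452
Value of long forward = (F − K)·e^(−rT) = (0.6452 − 0.655) · e^(−0.0377·4/12)
= -0.0098 × 0.987512 = -0.010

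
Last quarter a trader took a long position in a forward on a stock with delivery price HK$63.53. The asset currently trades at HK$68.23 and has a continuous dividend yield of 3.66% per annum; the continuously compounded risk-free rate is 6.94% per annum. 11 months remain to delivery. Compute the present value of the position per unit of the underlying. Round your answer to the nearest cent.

Current fair forward for the remaining 11 months: F = S·e^((r − q)·T), (r − q) = 0.0694 − 0.0366 = 0.0328
F = 68.23 · e^(0.0328 × 11/12) = 68.23 × 1.030523 = 70.3126
Value of long forward = (F − K)·e^(−rT) = (70.3126 − 63.53) · e^(−0.0694·11/12)
= 6.7826 × 0.938365 = 6.36

HK$6.36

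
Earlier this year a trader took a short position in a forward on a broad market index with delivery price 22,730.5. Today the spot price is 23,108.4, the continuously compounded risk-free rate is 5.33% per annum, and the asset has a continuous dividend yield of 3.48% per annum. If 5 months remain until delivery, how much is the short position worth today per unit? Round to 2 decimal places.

Current fair forward for the remaining 5 months: F = S·e^((r − q)·T), (r − q) = 0.0533 − 0.0348 = 0.0185
F = 23108.4 · e^(0.0185 × 5/12) = 23108.4 × 1.00773812 = 23287.2156
Value of long forward = (F − K)·e^(−rT) = (23287.2156 − 22730.5) · e^(−0.0533·5/12)
= 556.7156 × 0.97803646 = 544.49
Short position value = −(long value) = -544.49

-544.49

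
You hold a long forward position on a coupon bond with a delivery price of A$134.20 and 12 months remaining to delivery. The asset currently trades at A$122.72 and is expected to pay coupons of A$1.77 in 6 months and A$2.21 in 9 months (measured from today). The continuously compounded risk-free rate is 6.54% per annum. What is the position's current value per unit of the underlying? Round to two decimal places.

PV(remaining coupons) I = 1.77·e^(−0.0654·6/12) + 2.21·e^(−0.0654·9/12) = 3.8173
Current forward F = (S − I)·e^(rT) = (122.72 − 3.8173)·e^(0.0654·12/12) = 118.9027 × 1.067586 = 126.9389
Value (long) = (F − K)·e^(−rT) = (126.9389 − 134.20) × 0.936693 = -6.8014
Value = -A$6.80

-A$6.80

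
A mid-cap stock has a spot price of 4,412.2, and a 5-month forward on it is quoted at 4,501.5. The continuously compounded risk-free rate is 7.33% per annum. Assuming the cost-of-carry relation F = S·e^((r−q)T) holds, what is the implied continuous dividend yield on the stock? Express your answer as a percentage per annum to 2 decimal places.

2.52%

From F = S·e^((r−q)T): (r − q) = ln(F/S)/T
ln(4501.5/4412.2) = ln(1.020239) = 0.020037
(r − q) = 0.020037 / (5/12) = 0.048089
q = r − ln(F/S)/T = 0.0733 − 0.048089 = 0.025211
q = 2.52%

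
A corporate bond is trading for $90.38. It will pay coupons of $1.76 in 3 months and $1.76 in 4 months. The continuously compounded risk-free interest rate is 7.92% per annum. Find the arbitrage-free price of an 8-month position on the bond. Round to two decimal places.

$91.65

PV(coupons) I = 1.76·e^(−0.0792·3/12) + 1.76·e^(−0.0792·4/12)
I = 1.7255 + 1.7141 = 3.4396
F = (S − I)·e^(rT) = (90.38 − 3.4396) · e^(0.0792·8/12)
= 86.9404 · e^0.052800 = 86.9404 × 1.054219 = $91.65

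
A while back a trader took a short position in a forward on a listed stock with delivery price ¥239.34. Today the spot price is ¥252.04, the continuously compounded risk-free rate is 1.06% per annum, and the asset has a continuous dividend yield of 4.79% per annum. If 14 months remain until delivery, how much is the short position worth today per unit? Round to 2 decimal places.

-¥1.94

Current fair forward for the remaining 14 months: F = S·e^((r − q)·T), (r − q) = 0.0106 − 0.0479 = -0.0373
F = 252.04 · e^(-0.0373 × 14/12) = 252.04 × 0.957417 = 241.3074
Value of long forward = (F − K)·e^(−rT) = (241.3074 − 239.34) · e^(−0.0106·14/12)
= 1.9674 × 0.987709 = 1.94
Short position value = −(long value) = -¥1.94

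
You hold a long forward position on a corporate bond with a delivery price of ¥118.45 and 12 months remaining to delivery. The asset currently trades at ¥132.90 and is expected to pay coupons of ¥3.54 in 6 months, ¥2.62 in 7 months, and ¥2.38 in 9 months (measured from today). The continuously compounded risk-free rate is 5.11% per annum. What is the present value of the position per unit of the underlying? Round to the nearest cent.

PV(remaining coupons) I = 3.54·e^(−0.0511·6/12) + 2.62·e^(−0.0511·7/12) + 2.38·e^(−0.0511·9/12) = 8.2843
Current forward F = (S − I)·e^(rT) = (132.90 − 8.2843)·e^(0.0511·12/12) = 124.6157 × 1.052428 = 131.1491
Value (long) = (F − K)·e^(−rT) = (131.1491 − 118.45) × 0.950184 = 12.0665
Value = ¥12.07

¥12.07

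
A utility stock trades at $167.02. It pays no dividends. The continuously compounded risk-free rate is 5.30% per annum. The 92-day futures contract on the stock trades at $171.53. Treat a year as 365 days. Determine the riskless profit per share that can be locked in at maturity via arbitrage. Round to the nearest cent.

Fair futures: F* = S·e^(carry·T), with carry = r = 0.0530
F* = 167.02 · e^(0.0530 × 92/365) = 167.02 · e^0.013359 = 167.02 × 1.013449 = $169.2663
Market $171.53 > fair $169.2663: forward overpriced → cash-and-carry (buy spot, short the forward).
At maturity, profit = |F_mkt − F*| = |171.53 − 169.2663| = $2.26 per share

$2.26 per share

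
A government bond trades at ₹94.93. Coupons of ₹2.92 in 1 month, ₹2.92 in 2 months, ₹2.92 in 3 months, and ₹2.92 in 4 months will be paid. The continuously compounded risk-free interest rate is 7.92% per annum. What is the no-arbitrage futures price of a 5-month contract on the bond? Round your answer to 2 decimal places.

₹86.24

PV(coupons) I = 2.92·e^(−0.0792·1/12) + 2.92·e^(−0.0792·2/12) + 2.92·e^(−0.0792·3/12) + 2.92·e^(−0.0792·4/12)
I = 2.9008 + 2.8817 + 2.8628 + 2.8439 = 11.4892
F = (S − I)·e^(rT) = (94.93 − 11.4892) · e^(0.0792·5/12)
= 83.4408 · e^0.033000 = 83.4408 × 1.033551 = ₹86.24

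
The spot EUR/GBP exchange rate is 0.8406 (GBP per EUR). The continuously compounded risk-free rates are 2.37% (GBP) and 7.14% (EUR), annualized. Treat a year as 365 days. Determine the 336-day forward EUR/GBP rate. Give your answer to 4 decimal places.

F = S·e^((r_GBP − r_EUR)T) = 0.8406 · e^((0.0237 − 0.0714) × 336/365)
= 0.8406 · e^-0.043910 = 0.8406 × 0.957040
F = 0.8045 GBP per EUR

0.8045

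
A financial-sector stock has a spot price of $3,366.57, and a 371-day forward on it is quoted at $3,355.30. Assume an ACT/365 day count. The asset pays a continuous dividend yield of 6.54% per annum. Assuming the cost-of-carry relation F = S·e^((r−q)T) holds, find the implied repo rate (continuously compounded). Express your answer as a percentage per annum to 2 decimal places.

6.21%

From F = S·e^((r−q)T): (r − q) = ln(F/S)/T
ln(3355.30/3366.57) = ln(0.996652) = -0.003354
(r − q) = -0.003354 / (371/365) = -0.003300
r = ln(F/S)/T + q = -0.003300 + 0.0654 = 0.062100
r = 6.21%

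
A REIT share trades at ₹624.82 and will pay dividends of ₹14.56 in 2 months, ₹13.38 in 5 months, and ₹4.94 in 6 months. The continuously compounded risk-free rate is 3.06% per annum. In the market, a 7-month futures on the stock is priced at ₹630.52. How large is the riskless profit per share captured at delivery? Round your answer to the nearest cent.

₹27.59 per share

PV(dividends) I = 14.56·e^(−0.0306·2/12) + 13.38·e^(−0.0306·5/12) + 4.94·e^(−0.0306·6/12) = 32.5614
Fair futures F* = (S − I)·e^(rT) = (624.82 − 32.5614)·e^0.017850 = 592.2586 × 1.018010 = 602.9252
Market ₹630.52 > fair 602.9252: forward overpriced → cash-and-carry (borrow at r, buy the stock and collect the dividends, short the forward).
Profit at T = |F_mkt − F*| = |630.52 − 602.9252| = ₹27.59 per share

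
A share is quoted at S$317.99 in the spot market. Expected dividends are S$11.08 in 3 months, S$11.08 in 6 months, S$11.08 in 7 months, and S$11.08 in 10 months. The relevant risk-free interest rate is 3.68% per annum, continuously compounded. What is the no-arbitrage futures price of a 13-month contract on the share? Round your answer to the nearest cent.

PV(dividends) I = 11.08·e^(−0.0368·3/12) + 11.08·e^(−0.0368·6/12) + 11.08·e^(−0.0368·7/12) + 11.08·e^(−0.0368·10/12)
I = 10.9785 + 10.8780 + 10.8447 + 10.7454 = 43.4466
F = (S − I)·e^(rT) = (317.99 − 43.4466) · e^(0.0368·13/12)
= 274.5434 · e^0.039867 = 274.5434 × 1.040672 = S$285.71

S$285.71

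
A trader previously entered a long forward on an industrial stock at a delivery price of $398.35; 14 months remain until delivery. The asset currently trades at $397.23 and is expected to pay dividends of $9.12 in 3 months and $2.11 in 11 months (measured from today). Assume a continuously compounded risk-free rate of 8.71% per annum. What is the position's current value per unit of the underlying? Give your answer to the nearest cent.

PV(remaining dividends) I = 9.12·e^(−0.0871·3/12) + 2.11·e^(−0.0871·11/12) = 10.8716
Current forward F = (S − I)·e^(rT) = (397.23 − 10.8716)·e^(0.0871·14/12) = 386.3584 × 1.106959 = 427.6829
Value (long) = (F − K)·e^(−rT) = (427.6829 − 398.35) × 0.903376 = 26.4986
Value = $26.50

$26.50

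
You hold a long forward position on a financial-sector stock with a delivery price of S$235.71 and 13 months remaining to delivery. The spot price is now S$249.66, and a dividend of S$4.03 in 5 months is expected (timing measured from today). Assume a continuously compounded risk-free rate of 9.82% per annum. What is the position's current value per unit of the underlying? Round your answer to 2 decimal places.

PV(remaining dividends) I = 4.03·e^(−0.0982·5/12) = 3.8684
Current forward F = (S − I)·e^(rT) = (249.66 − 3.8684)·e^(0.0982·13/12) = 245.7916 × 1.112248 = 273.3812
Value (long) = (F − K)·e^(−rT) = (273.3812 − 235.71) × 0.899080 = 33.8694
Value = S$33.87

S$33.87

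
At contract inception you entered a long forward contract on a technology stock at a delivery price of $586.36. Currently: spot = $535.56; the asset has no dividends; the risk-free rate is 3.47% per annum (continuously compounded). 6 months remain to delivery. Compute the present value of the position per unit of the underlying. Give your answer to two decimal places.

-$40.71

Current fair forward for the remaining 6 months: F = S·e^(r·T), r = 0.0347
F = 535.56 · e^(0.0347 × 6/12) = 535.56 × 1.017501 = 544.9328
Value of long forward = (F − K)·e^(−rT) = (544.9328 − 586.36) · e^(−0.0347·6/12)
= -41.4272 × 0.982800 = -40.71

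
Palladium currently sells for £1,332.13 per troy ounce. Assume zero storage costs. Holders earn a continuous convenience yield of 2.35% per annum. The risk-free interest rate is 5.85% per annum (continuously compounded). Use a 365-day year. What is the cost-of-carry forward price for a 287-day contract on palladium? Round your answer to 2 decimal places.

£1,369.30 per troy ounce

Net carry = r + u − y = 0.0585 + 0.0000 − 0.0235 = 0.0350
F = S·e^((r+u−y)T) = 1332.13 · e^(0.0350 × 287/365) = 1332.13 · e^0.02752055
= 1332.13 × 1.02790274 = £1,369.30 per troy ounce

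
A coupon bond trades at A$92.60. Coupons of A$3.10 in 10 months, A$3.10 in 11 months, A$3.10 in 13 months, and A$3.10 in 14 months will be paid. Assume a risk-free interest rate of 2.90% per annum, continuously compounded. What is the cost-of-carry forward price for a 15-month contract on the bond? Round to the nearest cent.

A$83.53

PV(coupons) I = 3.10·e^(−0.0290·10/12) + 3.10·e^(−0.0290·11/12) + 3.10·e^(−0.0290·13/12) + 3.10·e^(−0.0290·14/12)
I = 3.0260 + 3.0187 + 3.0041 + 2.9969 = 12.0457
F = (S − I)·e^(rT) = (92.60 − 12.0457) · e^(0.0290·15/12)
= 80.5543 · e^0.036250 = 80.5543 × 1.036915 = A$83.53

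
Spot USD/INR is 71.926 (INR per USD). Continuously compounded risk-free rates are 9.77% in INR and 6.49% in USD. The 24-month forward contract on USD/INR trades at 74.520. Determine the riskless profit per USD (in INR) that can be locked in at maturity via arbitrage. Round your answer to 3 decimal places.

Fair forward: F* = S·e^(carry·T), with carry = (r_INR − r_USD) = 0.0977 − 0.0649 = 0.0328
F* = 71.926 · e^(0.0328 × 24/12) = 71.926 · e^0.065600 = 71.926 × 1.067800 = 76.8026
Market 74.520 < fair 76.8026: forward underpriced → reverse cash-and-carry (short spot, go long the forward).
At maturity, profit = |F_mkt − F*| = |74.520 − 76.8026| = 2.283 per USD (in INR)

2.283 per USD (in INR)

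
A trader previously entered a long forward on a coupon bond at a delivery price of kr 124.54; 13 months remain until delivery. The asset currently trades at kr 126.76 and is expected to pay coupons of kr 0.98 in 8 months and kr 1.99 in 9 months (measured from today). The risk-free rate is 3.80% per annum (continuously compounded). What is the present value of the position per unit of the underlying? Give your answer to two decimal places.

PV(remaining coupons) I = 0.98·e^(−0.0380·8/12) + 1.99·e^(−0.0380·9/12) = 2.8896
Current forward F = (S − I)·e^(rT) = (126.76 − 2.8896)·e^(0.0380·13/12) = 123.8704 × 1.042026 = 129.0762
Value (long) = (F − K)·e^(−rT) = (129.0762 − 124.54) × 0.959669 = 4.3533
Value = kr 4.35

kr 4.35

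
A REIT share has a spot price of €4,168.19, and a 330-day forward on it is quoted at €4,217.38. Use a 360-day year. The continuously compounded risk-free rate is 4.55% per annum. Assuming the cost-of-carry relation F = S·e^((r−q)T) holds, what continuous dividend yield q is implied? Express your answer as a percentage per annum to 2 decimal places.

From F = S·e^((r−q)T): (r − q) = ln(F/S)/T
ln(4217.38/4168.19) = ln(1.011801) = 0.011732
(r − q) = 0.011732 / (330/360) = 0.012799
q = r − ln(F/S)/T = 0.0455 − 0.012799 = 0.032701
q = 3.27%

3.27%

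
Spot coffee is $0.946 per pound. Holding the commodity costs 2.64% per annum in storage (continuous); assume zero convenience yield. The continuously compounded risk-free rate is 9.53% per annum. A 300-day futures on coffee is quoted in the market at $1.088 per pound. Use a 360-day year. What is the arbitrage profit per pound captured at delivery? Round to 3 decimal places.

$0.041 per pound

Fair futures: F* = S·e^(carry·T), with carry = (r + u) = 0.0953 + 0.0264 = 0.1217
F* = 0.946 · e^(0.1217 × 300/360) = 0.946 · e^0.101417 = 0.946 × 1.106738 = $1.0470
Market $1.088 > fair $1.0470: forward overpriced → cash-and-carry (buy spot, short the forward).
At maturity, profit = |F_mkt − F*| = |1.088 − 1.0470| = $0.041 per pound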